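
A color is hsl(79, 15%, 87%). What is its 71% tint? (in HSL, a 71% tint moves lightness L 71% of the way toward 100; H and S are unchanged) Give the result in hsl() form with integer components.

hsl(79, 15%, 96%)

L moves 71% from 87 toward 100: 87 + 9.23 = 96.23 → 96.
H and S are unchanged.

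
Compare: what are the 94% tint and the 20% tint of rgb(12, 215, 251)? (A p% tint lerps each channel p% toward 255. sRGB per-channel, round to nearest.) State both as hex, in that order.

94% tint:
  R: 12 + 0.94×(255−12) = 12 + 228.42 = 240.42 → 240
  G: 215 + 0.94×(255−215) = 215 + 37.6 = 252.6 → 253
  B: 251 + 0.94×(255−251) = 251 + 3.76 = 254.76 → 255
  → #F0FDFF
20% tint:
  R: 12 + 48.6 = 60.6 → 61
  G: 215 + 8 = 223 → 223
  B: 251 + 0.8 = 251.8 → 252
  → #3DDFFC

#F0FDFF, #3DDFFC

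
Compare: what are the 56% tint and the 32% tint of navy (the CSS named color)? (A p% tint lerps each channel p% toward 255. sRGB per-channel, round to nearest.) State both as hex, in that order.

#8f8fc7, #5252a9

CSS navy is rgb(0, 0, 128).
56% tint:
  R: 0 + 142.8 = 142.8 → 143
  G: 0 + 0.56×(255−0) = 0 + 142.8 = 142.8 → 143
  B: 128 + 0.56×(255−128) = 128 + 71.12 = 199.12 → 199
  → #8f8fc7
32% tint:
  R: 0 + 81.6 = 81.6 → 82
  G: 0 + 81.6 = 81.6 → 82
  B: 128 + 40.64 = 168.64 → 169
  → #5252a9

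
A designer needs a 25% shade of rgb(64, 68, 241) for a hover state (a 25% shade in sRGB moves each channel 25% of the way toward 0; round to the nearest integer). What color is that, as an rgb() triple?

Lerp each channel 25% toward 0:
  R: 64 − 16 = 48 → 48
  G: 68 + 0.25×(0−68) = 68 − 17 = 51 → 51
  B: 241 − 60.25 = 180.75 → 181

rgb(48, 51, 181)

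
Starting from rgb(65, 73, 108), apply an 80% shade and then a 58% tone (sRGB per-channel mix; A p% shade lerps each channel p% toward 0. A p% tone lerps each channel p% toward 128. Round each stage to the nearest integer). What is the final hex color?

#505153

Per channel, c → c + 0.8(0 − c):
  R: 65 + 0.8×(0−65) = 65 − 52 = 13 → 13
  G: 73 − 58.4 = 14.6 → 15
  B: 108 − 86.4 = 21.6 → 22
After the shade: rgb(13, 15, 22) = #0D0F16.
Lerp each channel 58% toward 128:
  R: 13 + 0.58×(128−13) = 13 + 66.7 = 79.7 → 80
  G: 15 + 65.54 = 80.54 → 81
  B: 22 + 0.58×(128−22) = 22 + 61.48 = 83.48 → 83
rgb(80, 81, 83) = #505153.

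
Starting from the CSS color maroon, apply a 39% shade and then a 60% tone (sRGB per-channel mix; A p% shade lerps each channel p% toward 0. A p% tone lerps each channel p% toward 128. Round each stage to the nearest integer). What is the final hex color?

CSS maroon is rgb(128, 0, 0).
A 39% shade moves each channel 39% toward 0:
  R: 128 + 0.39×(0−128) = 128 − 49.92 = 78.08 → 78
  G: 0 + 0.39×(0−0) = 0 + 0 = 0 → 0
  B: 0 + 0.39×(0−0) = 0 + 0 = 0 → 0
After the shade: rgb(78, 0, 0) = #4E0000.
Per channel, c → c + 0.6(128 − c):
  R: 78 + 0.6×(128−78) = 78 + 30 = 108 → 108
  G: 0 + 76.8 = 76.8 → 77
  B: 0 + 76.8 = 76.8 → 77
rgb(108, 77, 77) = #6C4D4D.

#6C4D4D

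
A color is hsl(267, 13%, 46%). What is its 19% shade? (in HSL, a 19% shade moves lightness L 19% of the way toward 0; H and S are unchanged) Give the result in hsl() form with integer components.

L moves 19% from 46 toward 0: 46 − 8.74 = 37.26 → 37.
H and S are unchanged.

hsl(267, 13%, 37%)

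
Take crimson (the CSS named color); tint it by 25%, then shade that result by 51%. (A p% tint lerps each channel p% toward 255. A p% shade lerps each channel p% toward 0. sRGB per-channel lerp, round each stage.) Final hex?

#702735

CSS crimson is rgb(220, 20, 60).
A 25% tint moves each channel 25% toward 255:
  R: 220 + 8.75 = 228.75 → 229
  G: 20 + 0.25×(255−20) = 20 + 58.75 = 78.75 → 79
  B: 60 + 0.25×(255−60) = 60 + 48.75 = 108.75 → 109
After the tint: rgb(229, 79, 109) = #E54F6D.
Per channel, c → c + 0.51(0 − c):
  R: 229 − 116.79 = 112.21 → 112
  G: 79 − 40.29 = 38.71 → 39
  B: 109 − 55.59 = 53.41 → 53
rgb(112, 39, 53) = #702735.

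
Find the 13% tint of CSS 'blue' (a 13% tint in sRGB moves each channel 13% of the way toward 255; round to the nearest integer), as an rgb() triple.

rgb(33, 33, 255)

CSS blue is rgb(0, 0, 255).
A 13% tint moves each channel 13% toward 255:
  R: 0 + 0.13×(255−0) = 0 + 33.15 = 33.15 → 33
  G: 0 + 0.13×(255−0) = 0 + 33.15 = 33.15 → 33
  B: 255 + 0.13×(255−255) = 255 + 0 = 255 → 255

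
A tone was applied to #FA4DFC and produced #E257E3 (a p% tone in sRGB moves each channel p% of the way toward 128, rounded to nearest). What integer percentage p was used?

#FA4DFC is rgb(250, 77, 252); #E257E3 is rgb(226, 87, 227).
On the B channel (widest range): 227 ≈ 252 + (p/100)(128 − 252), so p ≈ 100×(227 − 252)/(128 − 252) = -2500/-124 = 20.16.
p = 20 reproduces all three channels after rounding.

20%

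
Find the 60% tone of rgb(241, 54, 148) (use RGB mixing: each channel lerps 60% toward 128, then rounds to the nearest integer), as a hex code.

#AD6288

A 60% tone moves each channel 60% toward 128:
  R: 241 + 0.6×(128−241) = 241 − 67.8 = 173.2 → 173
  G: 54 + 44.4 = 98.4 → 98
  B: 148 + 0.6×(128−148) = 148 − 12 = 136 → 136
rgb(173, 98, 136) = #AD6288.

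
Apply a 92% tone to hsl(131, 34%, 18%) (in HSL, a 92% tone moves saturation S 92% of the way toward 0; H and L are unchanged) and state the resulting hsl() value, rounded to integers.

S moves 92% from 34 toward 0: 34 − 31.28 = 2.72 → 3.
H and L are unchanged.

hsl(131, 3%, 18%)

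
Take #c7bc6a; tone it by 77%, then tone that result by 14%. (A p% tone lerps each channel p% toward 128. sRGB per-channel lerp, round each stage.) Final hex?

#c7bc6a is rgb(199, 188, 106).
Lerp each channel 77% toward 128:
  R: 199 − 54.67 = 144.33 → 144
  G: 188 − 46.2 = 141.8 → 142
  B: 106 + 16.94 = 122.94 → 123
After the tone: rgb(144, 142, 123) = #908e7b.
A 14% tone moves each channel 14% toward 128:
  R: 144 − 2.24 = 141.76 → 142
  G: 142 − 1.96 = 140.04 → 140
  B: 123 + 0.14×(128−123) = 123 + 0.7 = 123.7 → 124
rgb(142, 140, 124) = #8e8c7c.

#8e8c7c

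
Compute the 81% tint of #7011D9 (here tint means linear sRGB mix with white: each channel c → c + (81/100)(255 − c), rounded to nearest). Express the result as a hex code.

#7011D9 is rgb(112, 17, 217).
Per channel, c → c + 0.81(255 − c):
  R: 112 + 115.83 = 227.83 → 228
  G: 17 + 0.81×(255−17) = 17 + 192.78 = 209.78 → 210
  B: 217 + 0.81×(255−217) = 217 + 30.78 = 247.78 → 248
rgb(228, 210, 248) = #E4D2F8.

#E4D2F8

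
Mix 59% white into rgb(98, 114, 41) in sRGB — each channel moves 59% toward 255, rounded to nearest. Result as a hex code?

#BFC5A7

A 59% tint moves each channel 59% toward 255:
  R: 98 + 0.59×(255−98) = 98 + 92.63 = 190.63 → 191
  G: 114 + 0.59×(255−114) = 114 + 83.19 = 197.19 → 197
  B: 41 + 0.59×(255−41) = 41 + 126.26 = 167.26 → 167
rgb(191, 197, 167) = #BFC5A7.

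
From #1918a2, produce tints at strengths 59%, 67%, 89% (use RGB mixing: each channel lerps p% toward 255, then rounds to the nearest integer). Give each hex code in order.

#a1a0d9, #b3b3e0, #e6e6f5

#1918a2 is rgb(25, 24, 162).
59%: (25 + 135.7 = 160.7→161, 24 + 136.29 = 160.29→160, 162 + 54.87 = 216.87→217) → #a1a0d9
67%: (25 + 154.1 = 179.1→179, 24 + 154.77 = 178.77→179, 162 + 62.31 = 224.31→224) → #b3b3e0
89%: (25 + 204.7 = 229.7→230, 24 + 205.59 = 229.59→230, 162 + 82.77 = 244.77→245) → #e6e6f5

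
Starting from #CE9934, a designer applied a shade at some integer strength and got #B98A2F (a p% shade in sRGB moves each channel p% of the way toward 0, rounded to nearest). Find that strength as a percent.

10%

#CE9934 is rgb(206, 153, 52); #B98A2F is rgb(185, 138, 47).
On the R channel (widest range): 185 ≈ 206 + (p/100)(0 − 206), so p ≈ 100×(185 − 206)/(0 − 206) = -2100/-206 = 10.19.
p = 10 reproduces all three channels after rounding.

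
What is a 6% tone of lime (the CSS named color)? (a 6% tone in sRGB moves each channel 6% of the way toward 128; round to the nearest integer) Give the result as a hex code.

CSS lime is rgb(0, 255, 0).
A 6% tone moves each channel 6% toward 128:
  R: 0 + 0.06×(128−0) = 0 + 7.68 = 7.68 → 8
  G: 255 + 0.06×(128−255) = 255 − 7.62 = 247.38 → 247
  B: 0 + 0.06×(128−0) = 0 + 7.68 = 7.68 → 8
rgb(8, 247, 8) = #08F708.

#08F708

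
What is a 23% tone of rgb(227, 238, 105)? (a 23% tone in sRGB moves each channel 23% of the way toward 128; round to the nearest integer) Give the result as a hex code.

#ccd56e

A 23% tone moves each channel 23% toward 128:
  R: 227 + 0.23×(128−227) = 227 − 22.77 = 204.23 → 204
  G: 238 + 0.23×(128−238) = 238 − 25.3 = 212.7 → 213
  B: 105 + 0.23×(128−105) = 105 + 5.29 = 110.29 → 110
rgb(204, 213, 110) = #ccd56e.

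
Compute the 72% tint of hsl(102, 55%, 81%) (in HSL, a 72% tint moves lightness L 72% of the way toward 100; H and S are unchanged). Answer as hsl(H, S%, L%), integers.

L moves 72% from 81 toward 100: 81 + 13.68 = 94.68 → 95.
H and S are unchanged.

hsl(102, 55%, 95%)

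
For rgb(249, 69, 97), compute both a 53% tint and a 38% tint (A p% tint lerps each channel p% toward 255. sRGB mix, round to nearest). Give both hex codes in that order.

53% tint:
  R: 249 + 3.18 = 252.18 → 252
  G: 69 + 98.58 = 167.58 → 168
  B: 97 + 0.53×(255−97) = 97 + 83.74 = 180.74 → 181
  → #FCA8B5
38% tint:
  R: 249 + 0.38×(255−249) = 249 + 2.28 = 251.28 → 251
  G: 69 + 70.68 = 139.68 → 140
  B: 97 + 60.04 = 157.04 → 157
  → #FB8C9D

#FCA8B5, #FB8C9D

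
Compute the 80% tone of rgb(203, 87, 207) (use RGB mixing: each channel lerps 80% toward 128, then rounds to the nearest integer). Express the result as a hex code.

Lerp each channel 80% toward 128:
  R: 203 + 0.8×(128−203) = 203 − 60 = 143 → 143
  G: 87 + 32.8 = 119.8 → 120
  B: 207 − 63.2 = 143.8 → 144
rgb(143, 120, 144) = #8F7890.

#8F7890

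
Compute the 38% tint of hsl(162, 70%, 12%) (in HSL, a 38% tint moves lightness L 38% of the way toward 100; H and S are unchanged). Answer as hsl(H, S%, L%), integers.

L moves 38% from 12 toward 100: 12 + 33.44 = 45.44 → 45.
H and S are unchanged.

hsl(162, 70%, 45%)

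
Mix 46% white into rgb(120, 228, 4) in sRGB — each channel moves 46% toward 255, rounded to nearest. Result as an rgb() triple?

rgb(182, 240, 119)

A 46% tint moves each channel 46% toward 255:
  R: 120 + 62.1 = 182.1 → 182
  G: 228 + 12.42 = 240.42 → 240
  B: 4 + 0.46×(255−4) = 4 + 115.46 = 119.46 → 119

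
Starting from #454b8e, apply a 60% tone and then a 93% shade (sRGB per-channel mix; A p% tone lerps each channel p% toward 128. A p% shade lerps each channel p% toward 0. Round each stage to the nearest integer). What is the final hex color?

#070709

#454b8e is rgb(69, 75, 142).
Per channel, c → c + 0.6(128 − c):
  R: 69 + 0.6×(128−69) = 69 + 35.4 = 104.4 → 104
  G: 75 + 31.8 = 106.8 → 107
  B: 142 − 8.4 = 133.6 → 134
After the tone: rgb(104, 107, 134) = #686b86.
Per channel, c → c + 0.93(0 − c):
  R: 104 + 0.93×(0−104) = 104 − 96.72 = 7.28 → 7
  G: 107 + 0.93×(0−107) = 107 − 99.51 = 7.49 → 7
  B: 134 + 0.93×(0−134) = 134 − 124.62 = 9.38 → 9
rgb(7, 7, 9) = #070709.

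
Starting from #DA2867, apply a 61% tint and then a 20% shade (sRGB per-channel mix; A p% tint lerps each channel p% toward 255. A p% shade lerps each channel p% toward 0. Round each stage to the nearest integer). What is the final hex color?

#C1899D

#DA2867 is rgb(218, 40, 103).
Lerp each channel 61% toward 255:
  R: 218 + 0.61×(255−218) = 218 + 22.57 = 240.57 → 241
  G: 40 + 131.15 = 171.15 → 171
  B: 103 + 0.61×(255−103) = 103 + 92.72 = 195.72 → 196
After the tint: rgb(241, 171, 196) = #F1ABC4.
A 20% shade moves each channel 20% toward 0:
  R: 241 + 0.2×(0−241) = 241 − 48.2 = 192.8 → 193
  G: 171 + 0.2×(0−171) = 171 − 34.2 = 136.8 → 137
  B: 196 − 39.2 = 156.8 → 157
rgb(193, 137, 157) = #C1899D.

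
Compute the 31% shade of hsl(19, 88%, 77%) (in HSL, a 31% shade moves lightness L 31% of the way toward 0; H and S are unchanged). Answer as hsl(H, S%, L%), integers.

hsl(19, 88%, 53%)

L moves 31% from 77 toward 0: 77 − 23.87 = 53.13 → 53.
H and S are unchanged.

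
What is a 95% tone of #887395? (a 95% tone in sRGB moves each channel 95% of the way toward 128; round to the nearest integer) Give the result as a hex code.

#807F81

#887395 is rgb(136, 115, 149).
Per channel, c → c + 0.95(128 − c):
  R: 136 + 0.95×(128−136) = 136 − 7.6 = 128.4 → 128
  G: 115 + 0.95×(128−115) = 115 + 12.35 = 127.35 → 127
  B: 149 + 0.95×(128−149) = 149 − 19.95 = 129.05 → 129
rgb(128, 127, 129) = #807F81.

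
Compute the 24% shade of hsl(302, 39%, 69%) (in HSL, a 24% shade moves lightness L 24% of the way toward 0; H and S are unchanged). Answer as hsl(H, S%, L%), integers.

L moves 24% from 69 toward 0: 69 − 16.56 = 52.44 → 52.
H and S are unchanged.

hsl(302, 39%, 52%)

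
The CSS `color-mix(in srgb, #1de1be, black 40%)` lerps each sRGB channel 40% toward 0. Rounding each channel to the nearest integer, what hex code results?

#1de1be is rgb(29, 225, 190).
Per channel, c → c + 0.4(0 − c):
  R: 29 + 0.4×(0−29) = 29 − 11.6 = 17.4 → 17
  G: 225 − 90 = 135 → 135
  B: 190 + 0.4×(0−190) = 190 − 76 = 114 → 114
rgb(17, 135, 114) = #118772.

#118772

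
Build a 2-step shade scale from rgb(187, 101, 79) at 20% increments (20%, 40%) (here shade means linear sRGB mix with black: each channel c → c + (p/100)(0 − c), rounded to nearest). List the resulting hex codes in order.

20%: (187 − 37.4 = 149.6→150, 101 − 20.2 = 80.8→81, 79 − 15.8 = 63.2→63) → #96513f
40%: (187 − 74.8 = 112.2→112, 101 − 40.4 = 60.6→61, 79 − 31.6 = 47.4→47) → #703d2f

#96513f, #703d2f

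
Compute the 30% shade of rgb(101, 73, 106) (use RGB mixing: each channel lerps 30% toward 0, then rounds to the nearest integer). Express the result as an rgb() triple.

rgb(71, 51, 74)

Per channel, c → c + 0.3(0 − c):
  R: 101 + 0.3×(0−101) = 101 − 30.3 = 70.7 → 71
  G: 73 + 0.3×(0−73) = 73 − 21.9 = 51.1 → 51
  B: 106 + 0.3×(0−106) = 106 − 31.8 = 74.2 → 74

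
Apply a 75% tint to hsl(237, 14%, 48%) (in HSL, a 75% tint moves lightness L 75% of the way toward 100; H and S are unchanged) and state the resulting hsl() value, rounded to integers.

L moves 75% from 48 toward 100: 48 + 39 = 87 → 87.
H and S are unchanged.

hsl(237, 14%, 87%)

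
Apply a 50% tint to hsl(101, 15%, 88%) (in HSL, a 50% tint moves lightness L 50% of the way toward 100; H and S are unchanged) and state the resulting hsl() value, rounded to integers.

L moves 50% from 88 toward 100: 88 + 6 = 94 → 94.
H and S are unchanged.

hsl(101, 15%, 94%)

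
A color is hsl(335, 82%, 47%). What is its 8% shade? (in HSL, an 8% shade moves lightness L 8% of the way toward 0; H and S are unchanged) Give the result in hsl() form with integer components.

L moves 8% from 47 toward 0: 47 − 3.76 = 43.24 → 43.
H and S are unchanged.

hsl(335, 82%, 43%)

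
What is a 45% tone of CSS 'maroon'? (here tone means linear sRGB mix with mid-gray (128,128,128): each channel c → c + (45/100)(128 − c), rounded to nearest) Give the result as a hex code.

CSS maroon is rgb(128, 0, 0).
Per channel, c → c + 0.45(128 − c):
  R: 128 + 0.45×(128−128) = 128 + 0 = 128 → 128
  G: 0 + 0.45×(128−0) = 0 + 57.6 = 57.6 → 58
  B: 0 + 0.45×(128−0) = 0 + 57.6 = 57.6 → 58
rgb(128, 58, 58) = #803a3a.

#803a3a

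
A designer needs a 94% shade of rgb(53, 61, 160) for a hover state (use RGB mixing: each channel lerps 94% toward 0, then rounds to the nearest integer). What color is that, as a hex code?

#03040A

Lerp each channel 94% toward 0:
  R: 53 + 0.94×(0−53) = 53 − 49.82 = 3.18 → 3
  G: 61 + 0.94×(0−61) = 61 − 57.34 = 3.66 → 4
  B: 160 + 0.94×(0−160) = 160 − 150.4 = 9.6 → 10
rgb(3, 4, 10) = #03040A.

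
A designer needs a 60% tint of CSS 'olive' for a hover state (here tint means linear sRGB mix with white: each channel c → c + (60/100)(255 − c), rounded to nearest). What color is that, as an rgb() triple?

CSS olive is rgb(128, 128, 0).
A 60% tint moves each channel 60% toward 255:
  R: 128 + 76.2 = 204.2 → 204
  G: 128 + 0.6×(255−128) = 128 + 76.2 = 204.2 → 204
  B: 0 + 0.6×(255−0) = 0 + 153 = 153 → 153

rgb(204, 204, 153)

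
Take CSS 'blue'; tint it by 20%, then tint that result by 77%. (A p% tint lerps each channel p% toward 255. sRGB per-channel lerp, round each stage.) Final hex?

#D0D0FF

CSS blue is rgb(0, 0, 255).
A 20% tint moves each channel 20% toward 255:
  R: 0 + 51 = 51 → 51
  G: 0 + 51 = 51 → 51
  B: 255 + 0 = 255 → 255
After the tint: rgb(51, 51, 255) = #3333FF.
Per channel, c → c + 0.77(255 − c):
  R: 51 + 0.77×(255−51) = 51 + 157.08 = 208.08 → 208
  G: 51 + 0.77×(255−51) = 51 + 157.08 = 208.08 → 208
  B: 255 + 0 = 255 → 255
rgb(208, 208, 255) = #D0D0FF.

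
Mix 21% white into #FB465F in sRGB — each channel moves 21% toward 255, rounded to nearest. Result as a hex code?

#FB465F is rgb(251, 70, 95).
Per channel, c → c + 0.21(255 − c):
  R: 251 + 0.84 = 251.84 → 252
  G: 70 + 0.21×(255−70) = 70 + 38.85 = 108.85 → 109
  B: 95 + 0.21×(255−95) = 95 + 33.6 = 128.6 → 129
rgb(252, 109, 129) = #FC6D81.

#FC6D81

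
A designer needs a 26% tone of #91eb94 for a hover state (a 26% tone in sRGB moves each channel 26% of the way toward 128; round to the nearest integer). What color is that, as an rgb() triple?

#91eb94 is rgb(145, 235, 148).
Per channel, c → c + 0.26(128 − c):
  R: 145 + 0.26×(128−145) = 145 − 4.42 = 140.58 → 141
  G: 235 − 27.82 = 207.18 → 207
  B: 148 − 5.2 = 142.8 → 143

rgb(141, 207, 143)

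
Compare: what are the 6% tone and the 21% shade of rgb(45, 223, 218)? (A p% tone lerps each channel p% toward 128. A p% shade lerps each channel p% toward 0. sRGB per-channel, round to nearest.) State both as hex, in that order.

#32D9D5, #24B0AC

6% tone:
  R: 45 + 4.98 = 49.98 → 50
  G: 223 + 0.06×(128−223) = 223 − 5.7 = 217.3 → 217
  B: 218 + 0.06×(128−218) = 218 − 5.4 = 212.6 → 213
  → #32D9D5
21% shade:
  R: 45 + 0.21×(0−45) = 45 − 9.45 = 35.55 → 36
  G: 223 + 0.21×(0−223) = 223 − 46.83 = 176.17 → 176
  B: 218 + 0.21×(0−218) = 218 − 45.78 = 172.22 → 172
  → #24B0AC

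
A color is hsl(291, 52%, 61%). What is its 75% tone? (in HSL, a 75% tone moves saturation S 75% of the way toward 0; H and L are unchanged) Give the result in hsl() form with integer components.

S moves 75% from 52 toward 0: 52 − 39 = 13 → 13.
H and L are unchanged.

hsl(291, 13%, 61%)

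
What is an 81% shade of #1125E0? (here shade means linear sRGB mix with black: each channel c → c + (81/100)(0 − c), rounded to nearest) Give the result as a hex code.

#1125E0 is rgb(17, 37, 224).
An 81% shade moves each channel 81% toward 0:
  R: 17 − 13.77 = 3.23 → 3
  G: 37 + 0.81×(0−37) = 37 − 29.97 = 7.03 → 7
  B: 224 − 181.44 = 42.56 → 43
rgb(3, 7, 43) = #03072B.

#03072B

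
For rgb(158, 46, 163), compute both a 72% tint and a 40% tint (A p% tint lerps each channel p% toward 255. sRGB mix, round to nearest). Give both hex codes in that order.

72% tint:
  R: 158 + 69.84 = 227.84 → 228
  G: 46 + 0.72×(255−46) = 46 + 150.48 = 196.48 → 196
  B: 163 + 0.72×(255−163) = 163 + 66.24 = 229.24 → 229
  → #e4c4e5
40% tint:
  R: 158 + 0.4×(255−158) = 158 + 38.8 = 196.8 → 197
  G: 46 + 0.4×(255−46) = 46 + 83.6 = 129.6 → 130
  B: 163 + 36.8 = 199.8 → 200
  → #c582c8

#e4c4e5, #c582c8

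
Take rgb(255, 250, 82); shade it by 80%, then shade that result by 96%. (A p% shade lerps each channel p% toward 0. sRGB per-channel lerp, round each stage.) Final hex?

#020201

An 80% shade moves each channel 80% toward 0:
  R: 255 + 0.8×(0−255) = 255 − 204 = 51 → 51
  G: 250 − 200 = 50 → 50
  B: 82 + 0.8×(0−82) = 82 − 65.6 = 16.4 → 16
After the shade: rgb(51, 50, 16) = #333210.
Lerp each channel 96% toward 0:
  R: 51 + 0.96×(0−51) = 51 − 48.96 = 2.04 → 2
  G: 50 + 0.96×(0−50) = 50 − 48 = 2 → 2
  B: 16 + 0.96×(0−16) = 16 − 15.36 = 0.64 → 1
rgb(2, 2, 1) = #020201.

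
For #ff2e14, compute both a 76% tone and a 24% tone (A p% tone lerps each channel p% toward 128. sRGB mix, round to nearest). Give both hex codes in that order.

#9e6c66, #e1422e

#ff2e14 is rgb(255, 46, 20).
76% tone:
  R: 255 + 0.76×(128−255) = 255 − 96.52 = 158.48 → 158
  G: 46 + 62.32 = 108.32 → 108
  B: 20 + 0.76×(128−20) = 20 + 82.08 = 102.08 → 102
  → #9e6c66
24% tone:
  R: 255 − 30.48 = 224.52 → 225
  G: 46 + 19.68 = 65.68 → 66
  B: 20 + 25.92 = 45.92 → 46
  → #e1422e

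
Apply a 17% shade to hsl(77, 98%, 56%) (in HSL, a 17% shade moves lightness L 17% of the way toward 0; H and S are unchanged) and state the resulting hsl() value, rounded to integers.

hsl(77, 98%, 46%)

L moves 17% from 56 toward 0: 56 − 9.52 = 46.48 → 46.
H and S are unchanged.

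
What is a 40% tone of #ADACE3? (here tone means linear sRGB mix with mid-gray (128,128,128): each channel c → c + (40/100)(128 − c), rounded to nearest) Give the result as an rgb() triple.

#ADACE3 is rgb(173, 172, 227).
A 40% tone moves each channel 40% toward 128:
  R: 173 + 0.4×(128−173) = 173 − 18 = 155 → 155
  G: 172 + 0.4×(128−172) = 172 − 17.6 = 154.4 → 154
  B: 227 + 0.4×(128−227) = 227 − 39.6 = 187.4 → 187

rgb(155, 154, 187)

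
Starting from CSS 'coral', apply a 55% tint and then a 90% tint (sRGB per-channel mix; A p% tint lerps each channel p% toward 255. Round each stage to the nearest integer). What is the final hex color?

#FFF9F7

CSS coral is rgb(255, 127, 80).
Lerp each channel 55% toward 255:
  R: 255 + 0.55×(255−255) = 255 + 0 = 255 → 255
  G: 127 + 70.4 = 197.4 → 197
  B: 80 + 96.25 = 176.25 → 176
After the tint: rgb(255, 197, 176) = #FFC5B0.
A 90% tint moves each channel 90% toward 255:
  R: 255 + 0.9×(255−255) = 255 + 0 = 255 → 255
  G: 197 + 0.9×(255−197) = 197 + 52.2 = 249.2 → 249
  B: 176 + 0.9×(255−176) = 176 + 71.1 = 247.1 → 247
rgb(255, 249, 247) = #FFF9F7.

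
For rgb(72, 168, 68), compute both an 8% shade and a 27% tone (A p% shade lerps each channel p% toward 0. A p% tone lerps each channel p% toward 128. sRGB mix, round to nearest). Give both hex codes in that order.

#429B3F, #579D54

8% shade:
  R: 72 + 0.08×(0−72) = 72 − 5.76 = 66.24 → 66
  G: 168 + 0.08×(0−168) = 168 − 13.44 = 154.56 → 155
  B: 68 − 5.44 = 62.56 → 63
  → #429B3F
27% tone:
  R: 72 + 15.12 = 87.12 → 87
  G: 168 + 0.27×(128−168) = 168 − 10.8 = 157.2 → 157
  B: 68 + 16.2 = 84.2 → 84
  → #579D54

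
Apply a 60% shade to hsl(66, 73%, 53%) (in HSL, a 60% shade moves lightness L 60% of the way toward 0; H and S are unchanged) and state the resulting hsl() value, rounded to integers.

hsl(66, 73%, 21%)

L moves 60% from 53 toward 0: 53 − 31.8 = 21.2 → 21.
H and S are unchanged.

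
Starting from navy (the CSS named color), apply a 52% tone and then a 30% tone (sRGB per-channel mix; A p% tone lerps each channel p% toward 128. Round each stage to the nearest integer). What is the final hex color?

CSS navy is rgb(0, 0, 128).
Per channel, c → c + 0.52(128 − c):
  R: 0 + 66.56 = 66.56 → 67
  G: 0 + 66.56 = 66.56 → 67
  B: 128 + 0.52×(128−128) = 128 + 0 = 128 → 128
After the tone: rgb(67, 67, 128) = #434380.
Per channel, c → c + 0.3(128 − c):
  R: 67 + 18.3 = 85.3 → 85
  G: 67 + 18.3 = 85.3 → 85
  B: 128 + 0.3×(128−128) = 128 + 0 = 128 → 128
rgb(85, 85, 128) = #555580.

#555580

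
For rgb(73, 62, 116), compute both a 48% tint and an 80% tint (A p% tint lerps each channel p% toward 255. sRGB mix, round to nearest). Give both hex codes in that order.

48% tint:
  R: 73 + 87.36 = 160.36 → 160
  G: 62 + 0.48×(255−62) = 62 + 92.64 = 154.64 → 155
  B: 116 + 0.48×(255−116) = 116 + 66.72 = 182.72 → 183
  → #A09BB7
80% tint:
  R: 73 + 0.8×(255−73) = 73 + 145.6 = 218.6 → 219
  G: 62 + 154.4 = 216.4 → 216
  B: 116 + 111.2 = 227.2 → 227
  → #DBD8E3

#A09BB7, #DBD8E3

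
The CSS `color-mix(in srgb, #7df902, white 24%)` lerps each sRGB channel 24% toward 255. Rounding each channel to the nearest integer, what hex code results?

#7df902 is rgb(125, 249, 2).
Lerp each channel 24% toward 255:
  R: 125 + 0.24×(255−125) = 125 + 31.2 = 156.2 → 156
  G: 249 + 0.24×(255−249) = 249 + 1.44 = 250.44 → 250
  B: 2 + 0.24×(255−2) = 2 + 60.72 = 62.72 → 63
rgb(156, 250, 63) = #9cfa3f.

#9cfa3f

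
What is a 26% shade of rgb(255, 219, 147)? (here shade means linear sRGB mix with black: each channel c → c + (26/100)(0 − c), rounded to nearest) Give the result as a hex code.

Per channel, c → c + 0.26(0 − c):
  R: 255 + 0.26×(0−255) = 255 − 66.3 = 188.7 → 189
  G: 219 + 0.26×(0−219) = 219 − 56.94 = 162.06 → 162
  B: 147 − 38.22 = 108.78 → 109
rgb(189, 162, 109) = #BDA26D.

#BDA26D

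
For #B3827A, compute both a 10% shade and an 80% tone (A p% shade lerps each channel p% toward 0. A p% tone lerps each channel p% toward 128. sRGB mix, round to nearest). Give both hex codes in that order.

#B3827A is rgb(179, 130, 122).
10% shade:
  R: 179 − 17.9 = 161.1 → 161
  G: 130 + 0.1×(0−130) = 130 − 13 = 117 → 117
  B: 122 + 0.1×(0−122) = 122 − 12.2 = 109.8 → 110
  → #A1756E
80% tone:
  R: 179 + 0.8×(128−179) = 179 − 40.8 = 138.2 → 138
  G: 130 + 0.8×(128−130) = 130 − 1.6 = 128.4 → 128
  B: 122 + 0.8×(128−122) = 122 + 4.8 = 126.8 → 127
  → #8A807F

#A1756E, #8A807F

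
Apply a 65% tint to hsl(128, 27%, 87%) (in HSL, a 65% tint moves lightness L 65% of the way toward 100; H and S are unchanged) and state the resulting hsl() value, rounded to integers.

L moves 65% from 87 toward 100: 87 + 8.45 = 95.45 → 95.
H and S are unchanged.

hsl(128, 27%, 95%)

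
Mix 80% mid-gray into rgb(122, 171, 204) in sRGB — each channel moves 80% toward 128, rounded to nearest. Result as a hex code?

Lerp each channel 80% toward 128:
  R: 122 + 4.8 = 126.8 → 127
  G: 171 − 34.4 = 136.6 → 137
  B: 204 − 60.8 = 143.2 → 143
rgb(127, 137, 143) = #7F898F.

#7F898F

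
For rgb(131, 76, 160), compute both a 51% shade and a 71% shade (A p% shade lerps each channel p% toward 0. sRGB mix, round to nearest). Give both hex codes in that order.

#40254E, #26162E

51% shade:
  R: 131 − 66.81 = 64.19 → 64
  G: 76 + 0.51×(0−76) = 76 − 38.76 = 37.24 → 37
  B: 160 − 81.6 = 78.4 → 78
  → #40254E
71% shade:
  R: 131 + 0.71×(0−131) = 131 − 93.01 = 37.99 → 38
  G: 76 + 0.71×(0−76) = 76 − 53.96 = 22.04 → 22
  B: 160 − 113.6 = 46.4 → 46
  → #26162E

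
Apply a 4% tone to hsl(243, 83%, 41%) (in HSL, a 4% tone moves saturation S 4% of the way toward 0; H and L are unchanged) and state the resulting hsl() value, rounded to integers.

S moves 4% from 83 toward 0: 83 − 3.32 = 79.68 → 80.
H and L are unchanged.

hsl(243, 80%, 41%)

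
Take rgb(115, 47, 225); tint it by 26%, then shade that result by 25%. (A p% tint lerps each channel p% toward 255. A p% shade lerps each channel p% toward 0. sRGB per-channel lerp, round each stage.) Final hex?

#714caf

Per channel, c → c + 0.26(255 − c):
  R: 115 + 36.4 = 151.4 → 151
  G: 47 + 0.26×(255−47) = 47 + 54.08 = 101.08 → 101
  B: 225 + 0.26×(255−225) = 225 + 7.8 = 232.8 → 233
After the tint: rgb(151, 101, 233) = #9765e9.
Per channel, c → c + 0.25(0 − c):
  R: 151 + 0.25×(0−151) = 151 − 37.75 = 113.25 → 113
  G: 101 − 25.25 = 75.75 → 76
  B: 233 + 0.25×(0−233) = 233 − 58.25 = 174.75 → 175
rgb(113, 76, 175) = #714caf.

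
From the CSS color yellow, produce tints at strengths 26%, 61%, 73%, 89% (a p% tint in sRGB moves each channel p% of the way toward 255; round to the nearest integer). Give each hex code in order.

#FFFF42, #FFFF9C, #FFFFBA, #FFFFE3

CSS yellow is rgb(255, 255, 0).
26%: (255→255, 255→255, 0 + 66.3 = 66.3→66) → #FFFF42
61%: (255→255, 255→255, 0 + 155.55 = 155.55→156) → #FFFF9C
73%: (255→255, 255→255, 0 + 186.15 = 186.15→186) → #FFFFBA
89%: (255→255, 255→255, 0 + 226.95 = 226.95→227) → #FFFFE3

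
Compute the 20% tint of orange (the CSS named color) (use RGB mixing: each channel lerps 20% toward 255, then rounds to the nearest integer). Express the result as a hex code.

#FFB733

CSS orange is rgb(255, 165, 0).
Per channel, c → c + 0.2(255 − c):
  R: 255 + 0.2×(255−255) = 255 + 0 = 255 → 255
  G: 165 + 0.2×(255−165) = 165 + 18 = 183 → 183
  B: 0 + 51 = 51 → 51
rgb(255, 183, 51) = #FFB733.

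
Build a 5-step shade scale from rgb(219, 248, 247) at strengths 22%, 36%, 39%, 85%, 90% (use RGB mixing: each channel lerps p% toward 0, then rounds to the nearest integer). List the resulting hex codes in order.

#ABC1C1, #8C9F9E, #869797, #212525, #161919

22%: (219 − 48.18 = 170.82→171, 248 − 54.56 = 193.44→193, 247 − 54.34 = 192.66→193) → #ABC1C1
36%: (219 − 78.84 = 140.16→140, 248 − 89.28 = 158.72→159, 247 − 88.92 = 158.08→158) → #8C9F9E
39%: (219 − 85.41 = 133.59→134, 248 − 96.72 = 151.28→151, 247 − 96.33 = 150.67→151) → #869797
85%: (219 − 186.15 = 32.85→33, 248 − 210.8 = 37.2→37, 247 − 209.95 = 37.05→37) → #212525
90%: (219 − 197.1 = 21.9→22, 248 − 223.2 = 24.8→25, 247 − 222.3 = 24.7→25) → #161919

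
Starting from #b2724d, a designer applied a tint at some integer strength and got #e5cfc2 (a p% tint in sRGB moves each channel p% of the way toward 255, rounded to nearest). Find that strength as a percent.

66%

#b2724d is rgb(178, 114, 77); #e5cfc2 is rgb(229, 207, 194).
On the B channel (widest range): 194 ≈ 77 + (p/100)(255 − 77), so p ≈ 100×(194 − 77)/(255 − 77) = 11700/178 = 65.73.
p = 66 reproduces all three channels after rounding.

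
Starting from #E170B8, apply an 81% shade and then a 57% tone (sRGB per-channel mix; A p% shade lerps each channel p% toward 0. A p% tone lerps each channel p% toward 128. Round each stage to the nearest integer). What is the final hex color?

#5B5258

#E170B8 is rgb(225, 112, 184).
Lerp each channel 81% toward 0:
  R: 225 + 0.81×(0−225) = 225 − 182.25 = 42.75 → 43
  G: 112 + 0.81×(0−112) = 112 − 90.72 = 21.28 → 21
  B: 184 − 149.04 = 34.96 → 35
After the shade: rgb(43, 21, 35) = #2B1523.
A 57% tone moves each channel 57% toward 128:
  R: 43 + 0.57×(128−43) = 43 + 48.45 = 91.45 → 91
  G: 21 + 0.57×(128−21) = 21 + 60.99 = 81.99 → 82
  B: 35 + 0.57×(128−35) = 35 + 53.01 = 88.01 → 88
rgb(91, 82, 88) = #5B5258.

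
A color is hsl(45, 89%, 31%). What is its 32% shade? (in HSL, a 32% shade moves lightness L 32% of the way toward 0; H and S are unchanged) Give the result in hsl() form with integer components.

L moves 32% from 31 toward 0: 31 − 9.92 = 21.08 → 21.
H and S are unchanged.

hsl(45, 89%, 21%)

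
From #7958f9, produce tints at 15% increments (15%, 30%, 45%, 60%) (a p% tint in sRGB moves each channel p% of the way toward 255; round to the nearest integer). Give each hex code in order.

#8d71fa, #a18afb, #b5a3fc, #c9bcfd

#7958f9 is rgb(121, 88, 249).
15%: (121 + 20.1 = 141.1→141, 88 + 25.05 = 113.05→113, 249 + 0.9 = 249.9→250) → #8d71fa
30%: (121 + 40.2 = 161.2→161, 88 + 50.1 = 138.1→138, 249 + 1.8 = 250.8→251) → #a18afb
45%: (121 + 60.3 = 181.3→181, 88 + 75.15 = 163.15→163, 249 + 2.7 = 251.7→252) → #b5a3fc
60%: (121 + 80.4 = 201.4→201, 88 + 100.2 = 188.2→188, 249 + 3.6 = 252.6→253) → #c9bcfd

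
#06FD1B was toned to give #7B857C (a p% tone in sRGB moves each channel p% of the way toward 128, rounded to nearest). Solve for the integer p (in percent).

96%

#06FD1B is rgb(6, 253, 27); #7B857C is rgb(123, 133, 124).
On the G channel (widest range): 133 ≈ 253 + (p/100)(128 − 253), so p ≈ 100×(133 − 253)/(128 − 253) = -12000/-125 = 96.00.
p = 96 reproduces all three channels after rounding.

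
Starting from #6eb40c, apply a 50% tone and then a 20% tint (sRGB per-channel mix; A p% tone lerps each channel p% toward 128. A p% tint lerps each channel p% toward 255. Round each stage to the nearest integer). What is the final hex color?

#6eb40c is rgb(110, 180, 12).
Per channel, c → c + 0.5(128 − c):
  R: 110 + 0.5×(128−110) = 110 + 9 = 119 → 119
  G: 180 − 26 = 154 → 154
  B: 12 + 0.5×(128−12) = 12 + 58 = 70 → 70
After the tone: rgb(119, 154, 70) = #779a46.
A 20% tint moves each channel 20% toward 255:
  R: 119 + 0.2×(255−119) = 119 + 27.2 = 146.2 → 146
  G: 154 + 0.2×(255−154) = 154 + 20.2 = 174.2 → 174
  B: 70 + 0.2×(255−70) = 70 + 37 = 107 → 107
rgb(146, 174, 107) = #92ae6b.

#92ae6b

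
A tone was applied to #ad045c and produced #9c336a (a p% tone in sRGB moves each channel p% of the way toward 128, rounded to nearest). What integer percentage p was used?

#ad045c is rgb(173, 4, 92); #9c336a is rgb(156, 51, 106).
On the G channel (widest range): 51 ≈ 4 + (p/100)(128 − 4), so p ≈ 100×(51 − 4)/(128 − 4) = 4700/124 = 37.90.
p = 38 reproduces all three channels after rounding.

38%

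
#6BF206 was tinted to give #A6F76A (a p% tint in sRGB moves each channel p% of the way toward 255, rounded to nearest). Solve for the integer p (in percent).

40%

#6BF206 is rgb(107, 242, 6); #A6F76A is rgb(166, 247, 106).
On the B channel (widest range): 106 ≈ 6 + (p/100)(255 − 6), so p ≈ 100×(106 − 6)/(255 − 6) = 10000/249 = 40.16.
p = 40 reproduces all three channels after rounding.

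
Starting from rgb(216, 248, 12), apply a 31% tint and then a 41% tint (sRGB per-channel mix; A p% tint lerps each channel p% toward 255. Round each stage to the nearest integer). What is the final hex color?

Lerp each channel 31% toward 255:
  R: 216 + 0.31×(255−216) = 216 + 12.09 = 228.09 → 228
  G: 248 + 0.31×(255−248) = 248 + 2.17 = 250.17 → 250
  B: 12 + 75.33 = 87.33 → 87
After the tint: rgb(228, 250, 87) = #E4FA57.
Per channel, c → c + 0.41(255 − c):
  R: 228 + 0.41×(255−228) = 228 + 11.07 = 239.07 → 239
  G: 250 + 2.05 = 252.05 → 252
  B: 87 + 0.41×(255−87) = 87 + 68.88 = 155.88 → 156
rgb(239, 252, 156) = #EFFC9C.

#EFFC9C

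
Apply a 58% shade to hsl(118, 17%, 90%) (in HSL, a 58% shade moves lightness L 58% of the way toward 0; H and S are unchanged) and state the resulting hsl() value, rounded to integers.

L moves 58% from 90 toward 0: 90 − 52.2 = 37.8 → 38.
H and S are unchanged.

hsl(118, 17%, 38%)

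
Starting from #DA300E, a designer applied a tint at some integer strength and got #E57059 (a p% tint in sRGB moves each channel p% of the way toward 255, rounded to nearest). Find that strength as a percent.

#DA300E is rgb(218, 48, 14); #E57059 is rgb(229, 112, 89).
On the B channel (widest range): 89 ≈ 14 + (p/100)(255 − 14), so p ≈ 100×(89 − 14)/(255 − 14) = 7500/241 = 31.12.
p = 31 reproduces all three channels after rounding.

31%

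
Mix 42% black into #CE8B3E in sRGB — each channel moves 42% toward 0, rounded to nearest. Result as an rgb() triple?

#CE8B3E is rgb(206, 139, 62).
Per channel, c → c + 0.42(0 − c):
  R: 206 − 86.52 = 119.48 → 119
  G: 139 + 0.42×(0−139) = 139 − 58.38 = 80.62 → 81
  B: 62 + 0.42×(0−62) = 62 − 26.04 = 35.96 → 36

rgb(119, 81, 36)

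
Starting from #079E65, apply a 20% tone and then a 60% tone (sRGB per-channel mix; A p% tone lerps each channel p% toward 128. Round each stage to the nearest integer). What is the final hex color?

#598A77

#079E65 is rgb(7, 158, 101).
Per channel, c → c + 0.2(128 − c):
  R: 7 + 0.2×(128−7) = 7 + 24.2 = 31.2 → 31
  G: 158 + 0.2×(128−158) = 158 − 6 = 152 → 152
  B: 101 + 0.2×(128−101) = 101 + 5.4 = 106.4 → 106
After the tone: rgb(31, 152, 106) = #1F986A.
Per channel, c → c + 0.6(128 − c):
  R: 31 + 58.2 = 89.2 → 89
  G: 152 + 0.6×(128−152) = 152 − 14.4 = 137.6 → 138
  B: 106 + 0.6×(128−106) = 106 + 13.2 = 119.2 → 119
rgb(89, 138, 119) = #598A77.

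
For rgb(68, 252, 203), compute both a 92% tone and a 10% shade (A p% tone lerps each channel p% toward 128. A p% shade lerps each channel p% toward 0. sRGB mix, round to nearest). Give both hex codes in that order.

92% tone:
  R: 68 + 55.2 = 123.2 → 123
  G: 252 + 0.92×(128−252) = 252 − 114.08 = 137.92 → 138
  B: 203 + 0.92×(128−203) = 203 − 69 = 134 → 134
  → #7b8a86
10% shade:
  R: 68 + 0.1×(0−68) = 68 − 6.8 = 61.2 → 61
  G: 252 + 0.1×(0−252) = 252 − 25.2 = 226.8 → 227
  B: 203 − 20.3 = 182.7 → 183
  → #3de3b7

#7b8a86, #3de3b7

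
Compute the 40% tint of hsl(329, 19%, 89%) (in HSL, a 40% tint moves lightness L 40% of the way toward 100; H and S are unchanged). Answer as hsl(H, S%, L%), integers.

hsl(329, 19%, 93%)

L moves 40% from 89 toward 100: 89 + 4.4 = 93.4 → 93.
H and S are unchanged.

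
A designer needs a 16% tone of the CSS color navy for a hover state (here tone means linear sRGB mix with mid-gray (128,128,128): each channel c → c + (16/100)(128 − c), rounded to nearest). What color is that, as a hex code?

CSS navy is rgb(0, 0, 128).
A 16% tone moves each channel 16% toward 128:
  R: 0 + 20.48 = 20.48 → 20
  G: 0 + 20.48 = 20.48 → 20
  B: 128 + 0 = 128 → 128
rgb(20, 20, 128) = #141480.

#141480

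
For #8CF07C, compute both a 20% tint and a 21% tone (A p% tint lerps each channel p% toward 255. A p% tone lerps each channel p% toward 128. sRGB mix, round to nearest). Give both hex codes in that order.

#A3F396, #89D87D

#8CF07C is rgb(140, 240, 124).
20% tint:
  R: 140 + 0.2×(255−140) = 140 + 23 = 163 → 163
  G: 240 + 3 = 243 → 243
  B: 124 + 0.2×(255−124) = 124 + 26.2 = 150.2 → 150
  → #A3F396
21% tone:
  R: 140 + 0.21×(128−140) = 140 − 2.52 = 137.48 → 137
  G: 240 + 0.21×(128−240) = 240 − 23.52 = 216.48 → 216
  B: 124 + 0.21×(128−124) = 124 + 0.84 = 124.84 → 125
  → #89D87D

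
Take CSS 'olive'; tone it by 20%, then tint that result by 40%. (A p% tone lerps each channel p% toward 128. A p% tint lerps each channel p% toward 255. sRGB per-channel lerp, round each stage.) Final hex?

CSS olive is rgb(128, 128, 0).
Lerp each channel 20% toward 128:
  R: 128 + 0.2×(128−128) = 128 + 0 = 128 → 128
  G: 128 + 0.2×(128−128) = 128 + 0 = 128 → 128
  B: 0 + 25.6 = 25.6 → 26
After the tone: rgb(128, 128, 26) = #80801A.
Per channel, c → c + 0.4(255 − c):
  R: 128 + 50.8 = 178.8 → 179
  G: 128 + 50.8 = 178.8 → 179
  B: 26 + 0.4×(255−26) = 26 + 91.6 = 117.6 → 118
rgb(179, 179, 118) = #B3B376.

#B3B376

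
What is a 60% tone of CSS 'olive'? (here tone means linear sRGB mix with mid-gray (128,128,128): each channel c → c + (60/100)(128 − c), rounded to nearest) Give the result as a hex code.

#80804D

CSS olive is rgb(128, 128, 0).
A 60% tone moves each channel 60% toward 128:
  R: 128 + 0 = 128 → 128
  G: 128 + 0.6×(128−128) = 128 + 0 = 128 → 128
  B: 0 + 0.6×(128−0) = 0 + 76.8 = 76.8 → 77
rgb(128, 128, 77) = #80804D.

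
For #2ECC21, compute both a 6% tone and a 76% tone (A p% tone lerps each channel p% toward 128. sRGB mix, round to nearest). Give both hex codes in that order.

#33C727, #6C9269

#2ECC21 is rgb(46, 204, 33).
6% tone:
  R: 46 + 0.06×(128−46) = 46 + 4.92 = 50.92 → 51
  G: 204 − 4.56 = 199.44 → 199
  B: 33 + 0.06×(128−33) = 33 + 5.7 = 38.7 → 39
  → #33C727
76% tone:
  R: 46 + 0.76×(128−46) = 46 + 62.32 = 108.32 → 108
  G: 204 − 57.76 = 146.24 → 146
  B: 33 + 0.76×(128−33) = 33 + 72.2 = 105.2 → 105
  → #6C9269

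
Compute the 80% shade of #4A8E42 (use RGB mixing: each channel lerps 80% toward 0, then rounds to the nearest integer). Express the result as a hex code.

#0F1C0D

#4A8E42 is rgb(74, 142, 66).
Lerp each channel 80% toward 0:
  R: 74 + 0.8×(0−74) = 74 − 59.2 = 14.8 → 15
  G: 142 − 113.6 = 28.4 → 28
  B: 66 + 0.8×(0−66) = 66 − 52.8 = 13.2 → 13
rgb(15, 28, 13) = #0F1C0D.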